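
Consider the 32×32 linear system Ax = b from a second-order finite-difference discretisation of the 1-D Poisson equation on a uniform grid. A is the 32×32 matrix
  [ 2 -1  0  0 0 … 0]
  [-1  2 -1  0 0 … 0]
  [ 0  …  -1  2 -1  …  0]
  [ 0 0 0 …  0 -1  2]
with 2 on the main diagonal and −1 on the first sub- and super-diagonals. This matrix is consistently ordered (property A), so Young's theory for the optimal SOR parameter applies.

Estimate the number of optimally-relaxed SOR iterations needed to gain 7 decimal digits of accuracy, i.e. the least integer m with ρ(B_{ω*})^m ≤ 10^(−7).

ρ_J = max_k |cos(kπ/33)| = cos(π/33) = 0.9954719
√(1−ρ_J²) simplifies to sin(π/33) = 0.0950560.
[ω*] 2 ÷ (1 + 0.0950560) = 2 ÷ 1.0950560 = 1.8263906.
[ρ_SOR] ω* − 1 = 0.8263906.
ρ_SOR^m ≤ 10^(−7) ⇔ m ≥ 7·ln10/(−ln 0.8263906) = 16.1181/0.190688 = 84.526; m = ⌈84.526⌉ = 85.

m = 85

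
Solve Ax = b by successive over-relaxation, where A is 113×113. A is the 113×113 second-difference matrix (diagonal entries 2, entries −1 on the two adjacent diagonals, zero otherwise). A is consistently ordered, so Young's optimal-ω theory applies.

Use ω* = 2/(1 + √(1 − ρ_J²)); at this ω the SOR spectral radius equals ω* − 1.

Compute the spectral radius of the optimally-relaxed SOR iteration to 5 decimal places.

n=113: λ(B_J) = 1 − λ(A)/2 = cos(kπ/114); k=1 gives ρ_J = 0.99962.
1 − cos²(π/114) = sin²(π/114) ⇒ √(1−ρ_J²) = sin(π/114) = 0.027554.
ω* = 2/(1+0.027554) = 1.94637
ρ_SOR = ω* − 1 ≈ 0.94637.

ρ_SOR = 0.94637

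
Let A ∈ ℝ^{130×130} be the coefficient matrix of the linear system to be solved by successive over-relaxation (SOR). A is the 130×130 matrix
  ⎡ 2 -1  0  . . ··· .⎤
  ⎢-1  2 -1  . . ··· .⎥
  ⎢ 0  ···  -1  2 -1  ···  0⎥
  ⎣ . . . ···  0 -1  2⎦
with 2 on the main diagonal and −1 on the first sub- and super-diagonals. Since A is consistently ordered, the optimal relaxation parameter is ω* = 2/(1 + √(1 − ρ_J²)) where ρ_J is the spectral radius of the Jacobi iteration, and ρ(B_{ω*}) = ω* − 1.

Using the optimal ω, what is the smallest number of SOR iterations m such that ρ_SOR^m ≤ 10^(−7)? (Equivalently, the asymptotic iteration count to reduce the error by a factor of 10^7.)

m = 337

B_J for the 130×130 system has eigenvalues cos(kπ/131); ρ_J = cos(π/131) = 0.9997125.
√(1 − cos²(π/131)) = sin(π/131) ≈ 0.0239793.
Then 2/(1+√(1−ρ_J²)) = 2/(1+0.0239793); ω* = 2/1.0239793 = 1.9531645.
ρ(B_{ω*}) = ω*−1 = 0.9531645
Need (0.9531645)^m ≤ 10^(−7): m ≥ 7·ln10/|ln 0.9531645| = 16.1181/0.0479678 = 336.019 ⇒ m = 337.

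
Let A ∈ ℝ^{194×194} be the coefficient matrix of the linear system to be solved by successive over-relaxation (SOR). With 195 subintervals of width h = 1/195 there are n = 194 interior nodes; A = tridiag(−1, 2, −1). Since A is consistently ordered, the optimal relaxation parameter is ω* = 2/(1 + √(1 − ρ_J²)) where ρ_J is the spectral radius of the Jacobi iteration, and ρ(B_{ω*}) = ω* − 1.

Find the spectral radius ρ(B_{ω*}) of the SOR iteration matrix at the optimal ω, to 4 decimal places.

ρ_SOR = 0.9683

n=194: λ(B_J) = 1 − λ(A)/2 = cos(kπ/195); k=1 gives ρ_J = 0.9999.
√(1 − cos²(π/195)) = sin(π/195) ≈ 0.01611.
ω* = 2/(1 + 0.01611) = 2/1.01611 = 1.9683.
At ω = 1.9683 every |λ(B_ω)| = ω−1, so ρ_SOR = 0.9683.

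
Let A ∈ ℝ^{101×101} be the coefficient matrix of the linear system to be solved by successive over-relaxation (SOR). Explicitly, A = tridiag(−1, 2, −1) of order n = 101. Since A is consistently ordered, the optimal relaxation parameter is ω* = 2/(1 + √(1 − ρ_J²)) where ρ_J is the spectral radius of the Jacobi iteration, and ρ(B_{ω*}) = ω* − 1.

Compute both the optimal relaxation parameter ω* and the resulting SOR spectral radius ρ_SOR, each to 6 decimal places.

spectrum of D⁻¹(L+U) = {cos(kπ/102) : 1≤k≤101}; ρ_J = cos(π/102) = 0.999526.
1 − cos²(π/102) = sin²(π/102) ⇒ √(1−ρ_J²) = sin(π/102) = 0.0307951.
So ω* = 2/1.0307951 = 1.940250 (Young).
Hence ρ(B_{ω*}) = 1.940250 − 1 = 0.940250.

ω* = 1.940250, ρ_SOR = 0.940250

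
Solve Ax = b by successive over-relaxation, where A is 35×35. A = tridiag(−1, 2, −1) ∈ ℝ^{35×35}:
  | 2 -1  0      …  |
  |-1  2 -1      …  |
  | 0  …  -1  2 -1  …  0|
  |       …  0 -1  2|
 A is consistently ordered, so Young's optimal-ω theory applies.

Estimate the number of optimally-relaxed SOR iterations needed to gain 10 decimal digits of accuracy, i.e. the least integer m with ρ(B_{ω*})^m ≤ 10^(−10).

With n=35, ρ(Jacobi) = cos(π/36) = 0.9961947.
√(1 − cos²(π/36)) = sin(π/36) ≈ 0.0871557.
ω* = 2 / (1 + 0.0871557) = 2 / 1.0871557 ≈ 1.8396629.
[ρ_SOR] ω* − 1 = 0.8396629.
m ≥ 10·ln10 / (−ln 0.8396629) = 131.761; smallest integer m = 132.

m = 132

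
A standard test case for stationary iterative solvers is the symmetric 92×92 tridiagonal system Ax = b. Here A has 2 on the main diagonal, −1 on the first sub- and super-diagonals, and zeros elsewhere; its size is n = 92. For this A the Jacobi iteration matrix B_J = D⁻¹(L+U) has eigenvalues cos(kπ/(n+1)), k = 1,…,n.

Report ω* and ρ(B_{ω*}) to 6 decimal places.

ω* = 1.934659, ρ_SOR = 0.934659

n=92: λ(B_J) = 1 − λ(A)/2 = cos(kπ/93); k=1 gives ρ_J = 0.999429.
√(1−ρ_J²) simplifies to sin(π/93) = 0.0337741.
ω* = 2 / (1 + 0.0337741) = 2 / 1.0337741 ≈ 1.934659.
[ρ_SOR] ω* − 1 = 0.934659.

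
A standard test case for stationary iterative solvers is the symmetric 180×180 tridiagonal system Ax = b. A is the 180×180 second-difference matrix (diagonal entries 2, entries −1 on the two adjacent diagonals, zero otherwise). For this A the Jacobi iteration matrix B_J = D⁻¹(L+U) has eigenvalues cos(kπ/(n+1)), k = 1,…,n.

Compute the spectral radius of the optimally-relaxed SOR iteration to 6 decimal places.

[ρ_J] n=180: ρ(B_J) = cos(π/(n+1)) = cos(π/181) = 0.999849.
√(1−ρ_J²) = |sin(π/181)| = 0.0173560
So ω* = 2/1.0173560 = 1.965880 (Young).
Hence ρ(B_{ω*}) = 1.965880 − 1 = 0.965880.

ρ_SOR = 0.965880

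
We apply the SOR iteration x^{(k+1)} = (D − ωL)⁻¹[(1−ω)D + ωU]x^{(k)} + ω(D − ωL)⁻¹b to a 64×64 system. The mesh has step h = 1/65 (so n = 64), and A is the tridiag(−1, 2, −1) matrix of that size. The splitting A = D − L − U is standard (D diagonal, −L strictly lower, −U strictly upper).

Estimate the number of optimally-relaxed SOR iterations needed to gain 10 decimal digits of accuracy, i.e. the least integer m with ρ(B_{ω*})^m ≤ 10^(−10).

[ρ_J] n=64: ρ(B_J) = cos(π/(n+1)) = cos(π/65) = 0.9988322.
1 − cos²(π/65) = sin²(π/65) ⇒ √(1−ρ_J²) = sin(π/65) = 0.0483134.
ω* = 2/(1+0.0483134) = 1.9078264
At ω = 1.9078264 every |λ(B_ω)| = ω−1, so ρ_SOR = 0.9078264.
m ≥ 10·ln10 / (−ln 0.9078264) = 238.112; smallest integer m = 239.

m = 239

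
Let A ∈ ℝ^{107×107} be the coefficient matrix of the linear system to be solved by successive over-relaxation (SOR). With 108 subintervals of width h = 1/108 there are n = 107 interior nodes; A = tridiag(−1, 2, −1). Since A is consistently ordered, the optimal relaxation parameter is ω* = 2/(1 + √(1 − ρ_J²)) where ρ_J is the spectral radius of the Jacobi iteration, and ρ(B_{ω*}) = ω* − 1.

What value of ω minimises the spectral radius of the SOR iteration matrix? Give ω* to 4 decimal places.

spectrum of D⁻¹(L+U) = {cos(kπ/108) : 1≤k≤107}; ρ_J = cos(π/108) = 0.9996.
√(1−ρ_J²) simplifies to sin(π/108) = 0.02908.
Then 2/(1+√(1−ρ_J²)) = 2/(1+0.02908); ω* = 2/1.02908 = 1.9435.
[ρ_SOR] ω* − 1 = 0.9435.

ω* = 1.9435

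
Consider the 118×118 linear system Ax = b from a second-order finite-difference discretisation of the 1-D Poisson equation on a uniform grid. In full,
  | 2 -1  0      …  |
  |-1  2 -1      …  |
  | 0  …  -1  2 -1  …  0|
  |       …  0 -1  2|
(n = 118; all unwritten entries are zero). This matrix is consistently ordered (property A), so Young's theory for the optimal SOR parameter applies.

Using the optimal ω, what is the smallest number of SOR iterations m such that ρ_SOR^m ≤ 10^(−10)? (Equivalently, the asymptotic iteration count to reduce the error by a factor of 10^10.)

m = 437

½·tridiag(1,0,1) at n=118: λ_k = cos(kπ/119); max |λ| at k=1 ⇒ ρ_J = cos(π/119) ≈ 0.9996515.
√(1 − cos²(π/119)) = sin(π/119) ≈ 0.0263969.
ω* = 2/(1+0.0263969) = 1.9485640
and ρ(B_{ω*}) = 1.9485640 − 1 = 0.9485640.
m ≥ 10·ln10 / (−ln 0.9485640) = 436.047; smallest integer m = 437.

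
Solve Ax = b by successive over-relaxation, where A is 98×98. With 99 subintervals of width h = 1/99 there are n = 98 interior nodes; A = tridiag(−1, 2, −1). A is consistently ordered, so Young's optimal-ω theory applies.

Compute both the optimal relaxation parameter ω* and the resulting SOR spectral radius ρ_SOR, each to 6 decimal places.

ρ_J = max_k |cos(kπ/99)| = cos(π/99) = 0.999497
√(1−ρ_J²) simplifies to sin(π/99) = 0.0317279.
Young: ω* = 2/(1+√(1−ρ_J²)) = 2/(1+0.0317279) = 2/1.0317279 = 1.938496.
and ρ(B_{ω*}) = 1.938496 − 1 = 0.938496.

ω* = 1.938496, ρ_SOR = 0.938496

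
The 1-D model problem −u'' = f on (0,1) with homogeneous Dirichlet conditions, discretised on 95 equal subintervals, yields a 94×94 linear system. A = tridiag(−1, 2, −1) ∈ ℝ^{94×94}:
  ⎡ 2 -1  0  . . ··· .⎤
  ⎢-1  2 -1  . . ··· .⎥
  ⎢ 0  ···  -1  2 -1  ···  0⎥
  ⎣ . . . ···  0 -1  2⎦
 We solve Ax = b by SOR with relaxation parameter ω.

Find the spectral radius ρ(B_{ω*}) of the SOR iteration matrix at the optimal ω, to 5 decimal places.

ρ_SOR = 0.93599

[ρ_J] n=94: ρ(B_J) = cos(π/(n+1)) = cos(π/95) = 0.99945.
√(1−ρ_J²) simplifies to sin(π/95) = 0.033063.
So ω* = 2/1.033063 = 1.93599 (Young).
ρ(B_{ω*}) = ω*−1 = 0.93599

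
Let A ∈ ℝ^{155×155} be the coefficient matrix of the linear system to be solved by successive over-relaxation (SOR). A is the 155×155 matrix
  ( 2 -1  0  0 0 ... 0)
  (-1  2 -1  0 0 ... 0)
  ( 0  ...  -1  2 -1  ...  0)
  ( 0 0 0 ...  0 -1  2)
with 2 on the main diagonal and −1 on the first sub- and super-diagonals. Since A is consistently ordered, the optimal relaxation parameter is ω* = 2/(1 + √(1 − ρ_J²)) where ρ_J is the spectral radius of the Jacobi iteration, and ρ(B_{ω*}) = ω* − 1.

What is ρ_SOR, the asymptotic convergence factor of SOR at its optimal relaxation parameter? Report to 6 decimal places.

n=155: λ(B_J) = 1 − λ(A)/2 = cos(kπ/156); k=1 gives ρ_J = 0.999797.
√(1−ρ_J²) simplifies to sin(π/156) = 0.0201371.
Then 2/(1+√(1−ρ_J²)) = 2/(1+0.0201371); ω* = 2/1.0201371 = 1.960521.
Hence ρ(B_{ω*}) = 1.960521 − 1 = 0.960521.

ρ_SOR = 0.960521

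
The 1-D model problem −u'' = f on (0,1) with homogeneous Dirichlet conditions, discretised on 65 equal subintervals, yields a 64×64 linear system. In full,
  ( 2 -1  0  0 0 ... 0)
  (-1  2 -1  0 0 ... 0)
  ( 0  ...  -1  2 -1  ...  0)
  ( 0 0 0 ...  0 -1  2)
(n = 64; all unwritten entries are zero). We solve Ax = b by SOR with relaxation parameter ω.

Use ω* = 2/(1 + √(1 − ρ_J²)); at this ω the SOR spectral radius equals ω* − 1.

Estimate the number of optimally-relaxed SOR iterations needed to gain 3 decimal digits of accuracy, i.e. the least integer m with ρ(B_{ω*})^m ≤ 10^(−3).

m = 72

½·tridiag(1,0,1) at n=64: λ_k = cos(kπ/65); max |λ| at k=1 ⇒ ρ_J = cos(π/65) ≈ 0.9988322.
√(1 − cos²(π/65)) = sin(π/65) ≈ 0.0483134.
Then 2/(1+√(1−ρ_J²)) = 2/(1+0.0483134); ω* = 2/1.0483134 = 1.9078264.
Hence ρ(B_{ω*}) = 1.9078264 − 1 = 0.9078264.
(0.9078264)^m ≤ 10^{−3}  ⇒  m·ln(0.9078264) ≤ −3·ln10  ⇒  m ≥ 71.433  ⇒  m = 72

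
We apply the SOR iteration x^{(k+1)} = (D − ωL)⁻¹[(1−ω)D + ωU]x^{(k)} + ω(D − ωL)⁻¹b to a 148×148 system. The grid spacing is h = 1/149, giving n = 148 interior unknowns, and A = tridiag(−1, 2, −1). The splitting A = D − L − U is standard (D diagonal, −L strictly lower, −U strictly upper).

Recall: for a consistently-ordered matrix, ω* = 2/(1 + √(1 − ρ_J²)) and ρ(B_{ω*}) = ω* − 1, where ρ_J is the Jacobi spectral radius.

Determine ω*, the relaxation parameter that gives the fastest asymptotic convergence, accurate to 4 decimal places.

n=148: λ(B_J) = 1 − λ(A)/2 = cos(kπ/149); k=1 gives ρ_J = 0.9998.
1 − cos²(π/149) = sin²(π/149) ⇒ √(1−ρ_J²) = sin(π/149) = 0.02108.
ω* = 2 / (1 + 0.02108) = 2 / 1.02108 ≈ 1.9587.
Hence ρ(B_{ω*}) = 1.9587 − 1 = 0.9587.

ω* = 1.9587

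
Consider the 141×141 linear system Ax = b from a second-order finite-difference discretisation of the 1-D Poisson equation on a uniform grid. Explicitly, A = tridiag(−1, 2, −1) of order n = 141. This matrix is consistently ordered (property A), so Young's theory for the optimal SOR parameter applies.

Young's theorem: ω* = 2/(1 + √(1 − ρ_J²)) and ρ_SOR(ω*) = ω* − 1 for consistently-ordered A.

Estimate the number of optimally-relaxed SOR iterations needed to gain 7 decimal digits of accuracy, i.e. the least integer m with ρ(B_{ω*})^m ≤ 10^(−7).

spectrum of D⁻¹(L+U) = {cos(kπ/142) : 1≤k≤141}; ρ_J = cos(π/142) = 0.9997553.
root = sin(π/142) = 0.0221221  (since 1−cos² = sin²).
Young: ω* = 2/(1+√(1−ρ_J²)) = 2/(1+0.0221221) = 2/1.0221221 = 1.9567134.
and ρ(B_{ω*}) = 1.9567134 − 1 = 0.9567134.
(0.9567134)^m ≤ 10^{−7}  ⇒  m·ln(0.9567134) ≤ −7·ln10  ⇒  m ≥ 364.239  ⇒  m = 365

m = 365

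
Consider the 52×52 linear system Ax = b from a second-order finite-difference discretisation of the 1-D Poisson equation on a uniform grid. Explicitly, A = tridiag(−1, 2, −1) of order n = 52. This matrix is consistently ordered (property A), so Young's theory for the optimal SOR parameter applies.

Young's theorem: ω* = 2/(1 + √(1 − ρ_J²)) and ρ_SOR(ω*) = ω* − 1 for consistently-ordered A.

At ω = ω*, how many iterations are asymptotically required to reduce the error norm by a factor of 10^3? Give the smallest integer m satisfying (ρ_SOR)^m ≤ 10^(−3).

n=52: λ(B_J) = 1 − λ(A)/2 = cos(kπ/53); k=1 gives ρ_J = 0.9982437.
root = sin(π/53) = 0.0592406  (since 1−cos² = sin²).
ω* = 2/(1+0.0592406) = 1.8881451
[ρ_SOR] ω* − 1 = 0.8881451.
For 3 digits: m = 3·ln10 / (−ln 0.8881451) = 6.90776/0.11862 = 58.234; round up → m = 59.

m = 59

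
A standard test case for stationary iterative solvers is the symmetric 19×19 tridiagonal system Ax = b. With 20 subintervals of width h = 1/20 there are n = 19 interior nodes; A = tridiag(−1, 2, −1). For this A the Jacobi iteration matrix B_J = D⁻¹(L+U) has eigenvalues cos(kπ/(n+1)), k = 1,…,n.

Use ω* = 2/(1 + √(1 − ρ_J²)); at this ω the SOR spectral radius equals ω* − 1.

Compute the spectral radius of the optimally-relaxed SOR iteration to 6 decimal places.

ρ_SOR = 0.729454

ρ_J = max_k |cos(kπ/20)| = cos(π/20) = 0.987688
√(1−ρ_J²) = |sin(π/20)| = 0.1564345
ω* = 2/(1+0.1564345) = 1.729454
and ρ(B_{ω*}) = 1.729454 − 1 = 0.729454.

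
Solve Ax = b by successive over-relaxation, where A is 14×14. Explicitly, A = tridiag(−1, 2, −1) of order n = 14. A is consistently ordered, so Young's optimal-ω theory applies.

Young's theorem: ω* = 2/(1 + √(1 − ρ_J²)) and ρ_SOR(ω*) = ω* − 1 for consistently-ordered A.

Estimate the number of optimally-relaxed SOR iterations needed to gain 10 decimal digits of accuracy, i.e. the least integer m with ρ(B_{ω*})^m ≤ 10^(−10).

m = 55

ρ_J = max_k |cos(kπ/15)| = cos(π/15) = 0.9781476
√(1 − cos²(π/15)) = sin(π/15) ≈ 0.2079117.
So ω* = 2/1.2079117 = 1.6557502 (Young).
Hence ρ(B_{ω*}) = 1.6557502 − 1 = 0.6557502.
Need (0.6557502)^m ≤ 10^(−10): m ≥ 10·ln10/|ln 0.6557502| = 23.0259/0.421975 = 54.567 ⇒ m = 55.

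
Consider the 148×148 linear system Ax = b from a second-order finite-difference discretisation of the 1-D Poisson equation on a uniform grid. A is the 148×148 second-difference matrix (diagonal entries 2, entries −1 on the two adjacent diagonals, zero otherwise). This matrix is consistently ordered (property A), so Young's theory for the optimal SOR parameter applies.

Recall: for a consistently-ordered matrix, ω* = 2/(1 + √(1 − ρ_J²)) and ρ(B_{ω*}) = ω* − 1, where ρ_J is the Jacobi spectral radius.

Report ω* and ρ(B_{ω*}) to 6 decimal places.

n=148: λ(B_J) = 1 − λ(A)/2 = cos(kπ/149); k=1 gives ρ_J = 0.999778.
√(1−ρ_J²) simplifies to sin(π/149) = 0.0210830.
So ω* = 2/1.0210830 = 1.958705 (Young).
Hence ρ(B_{ω*}) = 1.958705 − 1 = 0.958705.

ω* = 1.958705, ρ_SOR = 0.958705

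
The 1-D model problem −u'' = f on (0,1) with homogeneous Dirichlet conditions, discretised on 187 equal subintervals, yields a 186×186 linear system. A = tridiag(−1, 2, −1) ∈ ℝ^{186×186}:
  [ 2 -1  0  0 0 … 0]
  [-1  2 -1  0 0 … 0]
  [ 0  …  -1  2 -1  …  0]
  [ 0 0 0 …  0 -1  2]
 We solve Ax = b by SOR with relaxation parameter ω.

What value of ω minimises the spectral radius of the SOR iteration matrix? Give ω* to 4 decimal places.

spectrum of D⁻¹(L+U) = {cos(kπ/187) : 1≤k≤186}; ρ_J = cos(π/187) = 0.9999.
√(1−ρ_J²) simplifies to sin(π/187) = 0.01680.
ω* = 2/(1 + 0.01680) = 2/1.01680 = 1.9670.
and ρ(B_{ω*}) = 1.9670 − 1 = 0.9670.

ω* = 1.9670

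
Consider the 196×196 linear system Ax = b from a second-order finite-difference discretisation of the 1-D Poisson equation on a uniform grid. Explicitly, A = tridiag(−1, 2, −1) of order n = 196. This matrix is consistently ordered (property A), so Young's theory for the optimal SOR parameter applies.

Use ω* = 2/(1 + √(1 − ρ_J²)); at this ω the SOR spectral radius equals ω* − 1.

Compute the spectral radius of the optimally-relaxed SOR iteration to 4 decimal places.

ρ_J = max_k |cos(kπ/197)| = cos(π/197) = 0.9999
√(1−ρ_J²) = |sin(π/197)| = 0.01595
[ω*] 2 ÷ (1 + 0.01595) = 2 ÷ 1.01595 = 1.9686.
and ρ(B_{ω*}) = 1.9686 − 1 = 0.9686.

ρ_SOR = 0.9686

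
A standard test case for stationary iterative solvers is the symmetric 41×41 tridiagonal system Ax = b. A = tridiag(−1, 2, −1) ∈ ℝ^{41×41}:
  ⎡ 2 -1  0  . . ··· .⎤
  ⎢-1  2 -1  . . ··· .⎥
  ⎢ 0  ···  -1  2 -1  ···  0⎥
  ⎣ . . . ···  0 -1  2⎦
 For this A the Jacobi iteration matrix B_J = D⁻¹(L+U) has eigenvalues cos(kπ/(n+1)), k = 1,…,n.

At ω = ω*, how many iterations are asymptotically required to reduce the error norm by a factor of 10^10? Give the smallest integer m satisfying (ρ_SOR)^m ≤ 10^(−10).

spectrum of D⁻¹(L+U) = {cos(kπ/42) : 1≤k≤41}; ρ_J = cos(π/42) = 0.9972038.
root = sin(π/42) = 0.0747301  (since 1−cos² = sin²).
[ω*] 2 ÷ (1 + 0.0747301) = 2 ÷ 1.0747301 = 1.8609323.
At ω = 1.8609323 every |λ(B_ω)| = ω−1, so ρ_SOR = 0.8609323.
m ≥ 10·ln10 / (−ln 0.8609323) = 153.774; smallest integer m = 154.

m = 154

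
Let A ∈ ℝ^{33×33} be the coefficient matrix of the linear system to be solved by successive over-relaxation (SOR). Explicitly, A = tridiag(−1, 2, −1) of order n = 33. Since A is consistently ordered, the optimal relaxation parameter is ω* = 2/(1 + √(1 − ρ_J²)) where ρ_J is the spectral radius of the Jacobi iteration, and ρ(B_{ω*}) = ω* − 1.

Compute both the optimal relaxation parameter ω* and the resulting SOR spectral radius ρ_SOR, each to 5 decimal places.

ω* = 1.83105, ρ_SOR = 0.83105

[ρ_J] n=33: ρ(B_J) = cos(π/(n+1)) = cos(π/34) = 0.99573.
√(1−ρ_J²) simplifies to sin(π/34) = 0.092268.
Young: ω* = 2/(1+√(1−ρ_J²)) = 2/(1+0.092268) = 2/1.092268 = 1.83105.
Hence ρ(B_{ω*}) = 1.83105 − 1 = 0.83105.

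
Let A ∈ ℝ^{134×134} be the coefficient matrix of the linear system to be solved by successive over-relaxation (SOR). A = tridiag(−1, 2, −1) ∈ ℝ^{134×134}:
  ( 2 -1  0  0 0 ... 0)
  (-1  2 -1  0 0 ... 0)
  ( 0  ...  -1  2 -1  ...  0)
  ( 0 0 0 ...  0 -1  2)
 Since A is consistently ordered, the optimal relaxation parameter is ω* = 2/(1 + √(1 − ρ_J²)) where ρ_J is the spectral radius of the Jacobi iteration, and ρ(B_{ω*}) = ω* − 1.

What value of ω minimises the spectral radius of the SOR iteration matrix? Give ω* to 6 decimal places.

With n=134, ρ(Jacobi) = cos(π/135) = 0.999729.
√(1 − cos²(π/135)) = sin(π/135) ≈ 0.0232690.
ω* = 2/(1 + 0.0232690) = 2/1.0232690 = 1.954520.
ρ_SOR = ω* − 1 ≈ 0.954520.

ω* = 1.954520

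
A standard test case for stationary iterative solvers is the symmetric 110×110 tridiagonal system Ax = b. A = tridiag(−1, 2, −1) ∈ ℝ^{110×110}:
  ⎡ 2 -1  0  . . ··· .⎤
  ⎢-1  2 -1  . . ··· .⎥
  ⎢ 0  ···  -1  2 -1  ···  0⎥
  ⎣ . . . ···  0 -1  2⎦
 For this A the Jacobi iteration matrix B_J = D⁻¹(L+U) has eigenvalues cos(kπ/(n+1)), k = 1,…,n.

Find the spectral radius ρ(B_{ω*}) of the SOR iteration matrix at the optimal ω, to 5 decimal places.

ρ_SOR = 0.94496

n=110: λ(B_J) = 1 − λ(A)/2 = cos(kπ/111); k=1 gives ρ_J = 0.99960.
√(1−ρ_J²) = |sin(π/111)| = 0.028299
ω* = 2/(1 + 0.028299) = 2/1.028299 = 1.94496.
ρ_SOR = ω* − 1 = 1.94496 − 1 = 0.94496.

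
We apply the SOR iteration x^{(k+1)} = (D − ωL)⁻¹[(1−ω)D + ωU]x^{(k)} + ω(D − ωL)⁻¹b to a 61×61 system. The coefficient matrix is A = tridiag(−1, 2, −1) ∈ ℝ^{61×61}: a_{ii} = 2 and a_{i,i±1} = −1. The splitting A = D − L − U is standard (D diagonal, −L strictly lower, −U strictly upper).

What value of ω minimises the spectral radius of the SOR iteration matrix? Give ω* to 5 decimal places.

ω* = 1.90359

With n=61, ρ(Jacobi) = cos(π/62) = 0.99872.
1 − cos²(π/62) = sin²(π/62) ⇒ √(1−ρ_J²) = sin(π/62) = 0.050649.
ω* = 2 / (1 + 0.050649) = 2 / 1.050649 ≈ 1.90359.
ρ(B_{ω*}) = ω*−1 = 0.90359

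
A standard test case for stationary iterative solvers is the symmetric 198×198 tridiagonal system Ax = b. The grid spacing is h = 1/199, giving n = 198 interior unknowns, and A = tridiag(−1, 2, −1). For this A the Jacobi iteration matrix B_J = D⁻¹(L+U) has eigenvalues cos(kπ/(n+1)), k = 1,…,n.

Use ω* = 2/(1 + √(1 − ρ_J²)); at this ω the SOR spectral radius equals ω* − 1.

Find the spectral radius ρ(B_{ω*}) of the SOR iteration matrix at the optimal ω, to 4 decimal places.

[ρ_J] n=198: ρ(B_J) = cos(π/(n+1)) = cos(π/199) = 0.9999.
√(1−ρ_J²) simplifies to sin(π/199) = 0.01579.
ω* = 2 / (1 + 0.01579) = 2 / 1.01579 ≈ 1.9689.
[ρ_SOR] ω* − 1 = 0.9689.

ρ_SOR = 0.9689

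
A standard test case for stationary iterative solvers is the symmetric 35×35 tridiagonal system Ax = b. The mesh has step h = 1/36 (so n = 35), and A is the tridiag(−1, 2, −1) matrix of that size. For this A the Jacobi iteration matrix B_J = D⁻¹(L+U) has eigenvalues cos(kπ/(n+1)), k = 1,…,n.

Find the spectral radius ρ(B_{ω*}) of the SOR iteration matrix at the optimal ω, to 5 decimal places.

ρ_SOR = 0.83966

½·tridiag(1,0,1) at n=35: λ_k = cos(kπ/36); max |λ| at k=1 ⇒ ρ_J = cos(π/36) ≈ 0.99619.
√(1−ρ_J²) simplifies to sin(π/36) = 0.087156.
Young: ω* = 2/(1+√(1−ρ_J²)) = 2/(1+0.087156) = 2/1.087156 = 1.83966.
[ρ_SOR] ω* − 1 = 0.83966.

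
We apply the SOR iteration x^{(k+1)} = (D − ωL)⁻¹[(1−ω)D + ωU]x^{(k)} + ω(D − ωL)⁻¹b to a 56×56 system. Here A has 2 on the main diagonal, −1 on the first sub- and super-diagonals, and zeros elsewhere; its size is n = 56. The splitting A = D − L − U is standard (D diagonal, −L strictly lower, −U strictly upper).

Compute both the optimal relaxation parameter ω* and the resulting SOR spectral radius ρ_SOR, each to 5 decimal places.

ω* = 1.89558, ρ_SOR = 0.89558

n=56: λ(B_J) = 1 − λ(A)/2 = cos(kπ/57); k=1 gives ρ_J = 0.99848.
root = sin(π/57) = 0.055088  (since 1−cos² = sin²).
Young: ω* = 2/(1+√(1−ρ_J²)) = 2/(1+0.055088) = 2/1.055088 = 1.89558.
[ρ_SOR] ω* − 1 = 0.89558.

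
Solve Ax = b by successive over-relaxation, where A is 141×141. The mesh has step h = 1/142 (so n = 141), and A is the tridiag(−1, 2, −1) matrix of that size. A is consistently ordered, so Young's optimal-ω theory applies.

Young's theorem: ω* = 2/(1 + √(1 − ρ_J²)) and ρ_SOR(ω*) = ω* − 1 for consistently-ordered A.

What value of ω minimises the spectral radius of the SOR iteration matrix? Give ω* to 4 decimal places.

ω* = 1.9567

spectrum of D⁻¹(L+U) = {cos(kπ/142) : 1≤k≤141}; ρ_J = cos(π/142) = 0.9998.
√(1−ρ_J²) simplifies to sin(π/142) = 0.02212.
ω* = 2/(1+0.02212) = 1.9567
ρ_SOR = ω* − 1 ≈ 0.9567.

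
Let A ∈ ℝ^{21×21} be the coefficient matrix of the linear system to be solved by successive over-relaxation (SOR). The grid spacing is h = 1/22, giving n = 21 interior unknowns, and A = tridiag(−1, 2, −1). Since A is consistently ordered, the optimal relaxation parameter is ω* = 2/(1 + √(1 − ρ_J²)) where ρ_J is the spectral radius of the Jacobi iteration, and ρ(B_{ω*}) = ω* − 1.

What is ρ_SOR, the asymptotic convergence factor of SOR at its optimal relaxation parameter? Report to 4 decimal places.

ρ_SOR = 0.7508

[ρ_J] n=21: ρ(B_J) = cos(π/(n+1)) = cos(π/22) = 0.9898.
√(1−ρ_J²) = |sin(π/22)| = 0.14231
So ω* = 2/1.14231 = 1.7508 (Young).
At ω = 1.7508 every |λ(B_ω)| = ω−1, so ρ_SOR = 0.7508.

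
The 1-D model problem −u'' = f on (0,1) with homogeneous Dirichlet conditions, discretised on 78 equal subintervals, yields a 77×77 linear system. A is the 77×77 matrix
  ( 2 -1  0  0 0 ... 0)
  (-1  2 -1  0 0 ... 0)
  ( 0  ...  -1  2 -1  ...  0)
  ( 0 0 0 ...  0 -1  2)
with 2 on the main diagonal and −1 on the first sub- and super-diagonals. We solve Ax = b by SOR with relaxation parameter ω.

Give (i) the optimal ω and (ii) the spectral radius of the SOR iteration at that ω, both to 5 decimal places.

B_J for the 77×77 system has eigenvalues cos(kπ/78); ρ_J = cos(π/78) = 0.99919.
√(1 − cos²(π/78)) = sin(π/78) ≈ 0.040266.
Young: ω* = 2/(1+√(1−ρ_J²)) = 2/(1+0.040266) = 2/1.040266 = 1.92259.
ρ(B_{ω*}) = ω*−1 = 0.92259

ω* = 1.92259, ρ_SOR = 0.92259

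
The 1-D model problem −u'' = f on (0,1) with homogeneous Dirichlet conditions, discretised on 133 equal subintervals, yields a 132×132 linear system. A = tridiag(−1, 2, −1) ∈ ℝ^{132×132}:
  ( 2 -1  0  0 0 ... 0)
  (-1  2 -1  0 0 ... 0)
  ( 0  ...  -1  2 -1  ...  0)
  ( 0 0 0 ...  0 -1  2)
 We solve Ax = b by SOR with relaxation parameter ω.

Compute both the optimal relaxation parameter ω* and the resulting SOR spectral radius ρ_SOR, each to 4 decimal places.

With n=132, ρ(Jacobi) = cos(π/133) = 0.9997.
root = sin(π/133) = 0.02362  (since 1−cos² = sin²).
Then 2/(1+√(1−ρ_J²)) = 2/(1+0.02362); ω* = 2/1.02362 = 1.9539.
Hence ρ(B_{ω*}) = 1.9539 − 1 = 0.9539.

ω* = 1.9539, ρ_SOR = 0.9539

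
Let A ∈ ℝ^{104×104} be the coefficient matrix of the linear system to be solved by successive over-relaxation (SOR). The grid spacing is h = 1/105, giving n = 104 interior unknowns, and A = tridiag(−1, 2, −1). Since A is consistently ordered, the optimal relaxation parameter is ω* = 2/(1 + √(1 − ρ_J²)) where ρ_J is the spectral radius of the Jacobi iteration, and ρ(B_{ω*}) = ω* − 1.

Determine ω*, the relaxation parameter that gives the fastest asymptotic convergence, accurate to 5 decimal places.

B_J for the 104×104 system has eigenvalues cos(kπ/105); ρ_J = cos(π/105) = 0.99955.
root = sin(π/105) = 0.029915  (since 1−cos² = sin²).
So ω* = 2/1.029915 = 1.94191 (Young).
and ρ(B_{ω*}) = 1.94191 − 1 = 0.94191.

ω* = 1.94191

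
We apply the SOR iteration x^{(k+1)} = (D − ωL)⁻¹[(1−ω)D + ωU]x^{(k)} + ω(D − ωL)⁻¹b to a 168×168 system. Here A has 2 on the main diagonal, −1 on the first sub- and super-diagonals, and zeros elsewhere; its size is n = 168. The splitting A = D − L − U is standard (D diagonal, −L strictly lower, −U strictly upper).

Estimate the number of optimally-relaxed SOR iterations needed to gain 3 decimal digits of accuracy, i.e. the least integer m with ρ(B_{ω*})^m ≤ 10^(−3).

m = 186

With n=168, ρ(Jacobi) = cos(π/169) = 0.9998272.
√(1−ρ_J²) simplifies to sin(π/169) = 0.0185882.
Young: ω* = 2/(1+√(1−ρ_J²)) = 2/(1+0.0185882) = 2/1.0185882 = 1.9635020.
ρ_SOR = ω* − 1 ≈ 0.9635020.
Need (0.9635020)^m ≤ 10^(−3): m ≥ 3·ln10/|ln 0.9635020| = 6.90776/0.0371807 = 185.789 ⇒ m = 186.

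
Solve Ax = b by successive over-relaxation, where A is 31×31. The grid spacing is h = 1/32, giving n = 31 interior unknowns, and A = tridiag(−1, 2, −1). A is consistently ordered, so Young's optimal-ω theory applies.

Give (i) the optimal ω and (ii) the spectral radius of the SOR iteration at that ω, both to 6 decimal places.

ρ_J = max_k |cos(kπ/32)| = cos(π/32) = 0.995185
root = sin(π/32) = 0.0980171  (since 1−cos² = sin²).
ω* = 2 / (1 + 0.0980171) = 2 / 1.0980171 ≈ 1.821465.
[ρ_SOR] ω* − 1 = 0.821465.

ω* = 1.821465, ρ_SOR = 0.821465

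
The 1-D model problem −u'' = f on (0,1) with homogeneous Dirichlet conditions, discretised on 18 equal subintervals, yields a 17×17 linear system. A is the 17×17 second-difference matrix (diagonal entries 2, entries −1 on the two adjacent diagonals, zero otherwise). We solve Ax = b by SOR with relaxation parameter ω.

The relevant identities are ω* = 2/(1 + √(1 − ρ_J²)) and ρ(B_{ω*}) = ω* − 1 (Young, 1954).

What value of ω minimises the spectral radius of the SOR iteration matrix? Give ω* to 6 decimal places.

[ρ_J] n=17: ρ(B_J) = cos(π/(n+1)) = cos(π/18) = 0.984808.
√(1−ρ_J²) simplifies to sin(π/18) = 0.1736482.
ω* = 2/(1 + 0.1736482) = 2/1.1736482 = 1.704088.
ρ_SOR = ω* − 1 = 1.704088 − 1 = 0.704088.

ω* = 1.704088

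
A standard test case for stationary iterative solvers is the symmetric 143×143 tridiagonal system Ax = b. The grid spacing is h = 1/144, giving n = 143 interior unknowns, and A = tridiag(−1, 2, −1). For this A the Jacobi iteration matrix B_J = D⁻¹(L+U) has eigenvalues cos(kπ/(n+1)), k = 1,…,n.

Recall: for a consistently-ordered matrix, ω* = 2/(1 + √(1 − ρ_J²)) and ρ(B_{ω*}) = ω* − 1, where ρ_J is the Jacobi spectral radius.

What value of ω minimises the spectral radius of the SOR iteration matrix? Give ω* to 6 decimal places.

ω* = 1.957302

ρ_J = max_k |cos(kπ/144)| = cos(π/144) = 0.999762
√(1−ρ_J²) = |sin(π/144)| = 0.0218149
ω* = 2/(1+0.0218149) = 1.957302
ρ(B_{ω*}) = ω*−1 = 0.957302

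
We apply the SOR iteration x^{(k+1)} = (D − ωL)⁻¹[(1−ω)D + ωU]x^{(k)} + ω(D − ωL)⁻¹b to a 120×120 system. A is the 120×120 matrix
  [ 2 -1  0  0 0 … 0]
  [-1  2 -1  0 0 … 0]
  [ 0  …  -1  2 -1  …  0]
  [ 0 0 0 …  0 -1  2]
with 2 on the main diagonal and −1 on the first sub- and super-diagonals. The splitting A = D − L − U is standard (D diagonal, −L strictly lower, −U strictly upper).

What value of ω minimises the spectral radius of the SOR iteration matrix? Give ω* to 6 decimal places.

ω* = 1.949392

[ρ_J] n=120: ρ(B_J) = cos(π/(n+1)) = cos(π/121) = 0.999663.
√(1−ρ_J²) simplifies to sin(π/121) = 0.0259607.
ω* = 2 / (1 + 0.0259607) = 2 / 1.0259607 ≈ 1.949392.
ρ(B_{ω*}) = ω*−1 = 0.949392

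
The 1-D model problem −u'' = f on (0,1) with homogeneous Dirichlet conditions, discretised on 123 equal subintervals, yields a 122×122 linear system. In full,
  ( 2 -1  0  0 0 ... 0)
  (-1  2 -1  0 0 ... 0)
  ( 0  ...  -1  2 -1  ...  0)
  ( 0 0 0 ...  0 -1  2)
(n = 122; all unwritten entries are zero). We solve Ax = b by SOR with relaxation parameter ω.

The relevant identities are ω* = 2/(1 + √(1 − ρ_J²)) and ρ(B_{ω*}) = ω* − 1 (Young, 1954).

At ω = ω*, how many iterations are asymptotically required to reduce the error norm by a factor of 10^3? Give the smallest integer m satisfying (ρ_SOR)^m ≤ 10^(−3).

[ρ_J] n=122: ρ(B_J) = cos(π/(n+1)) = cos(π/123) = 0.9996738.
√(1−ρ_J²) simplifies to sin(π/123) = 0.0255386.
Young: ω* = 2/(1+√(1−ρ_J²)) = 2/(1+0.0255386) = 2/1.0255386 = 1.9501948.
[ρ_SOR] ω* − 1 = 0.9501948.
m ≥ 3·ln10 / (−ln 0.9501948) = 135.212; smallest integer m = 136.

m = 136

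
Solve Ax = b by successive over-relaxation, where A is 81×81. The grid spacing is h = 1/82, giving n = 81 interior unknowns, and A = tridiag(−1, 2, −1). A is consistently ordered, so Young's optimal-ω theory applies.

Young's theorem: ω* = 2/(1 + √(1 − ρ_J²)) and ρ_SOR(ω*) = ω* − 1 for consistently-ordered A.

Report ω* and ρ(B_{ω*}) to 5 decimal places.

spectrum of D⁻¹(L+U) = {cos(kπ/82) : 1≤k≤81}; ρ_J = cos(π/82) = 0.99927.
√(1 − cos²(π/82)) = sin(π/82) ≈ 0.038303.
So ω* = 2/1.038303 = 1.92622 (Young).
ρ_SOR = ω* − 1 ≈ 0.92622.

ω* = 1.92622, ρ_SOR = 0.92622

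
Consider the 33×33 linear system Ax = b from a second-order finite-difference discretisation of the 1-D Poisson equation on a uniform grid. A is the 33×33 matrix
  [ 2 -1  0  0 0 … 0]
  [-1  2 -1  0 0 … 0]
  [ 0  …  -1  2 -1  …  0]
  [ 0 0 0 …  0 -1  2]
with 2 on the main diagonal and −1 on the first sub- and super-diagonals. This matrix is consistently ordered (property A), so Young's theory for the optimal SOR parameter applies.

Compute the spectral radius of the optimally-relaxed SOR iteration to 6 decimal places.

½·tridiag(1,0,1) at n=33: λ_k = cos(kπ/34); max |λ| at k=1 ⇒ ρ_J = cos(π/34) ≈ 0.995734.
root = sin(π/34) = 0.0922684  (since 1−cos² = sin²).
ω* = 2/(1 + 0.0922684) = 2/1.0922684 = 1.831052.
ρ(B_{ω*}) = ω*−1 = 0.831052

ρ_SOR = 0.831052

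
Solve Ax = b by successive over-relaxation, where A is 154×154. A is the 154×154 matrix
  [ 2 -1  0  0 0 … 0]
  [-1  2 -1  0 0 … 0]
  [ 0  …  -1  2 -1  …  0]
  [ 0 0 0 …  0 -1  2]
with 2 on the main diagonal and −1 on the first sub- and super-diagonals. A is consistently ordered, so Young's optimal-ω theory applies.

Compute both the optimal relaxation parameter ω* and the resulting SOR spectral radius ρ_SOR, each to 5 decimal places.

ω* = 1.96027, ρ_SOR = 0.96027

With n=154, ρ(Jacobi) = cos(π/155) = 0.99979.
root = sin(π/155) = 0.020267  (since 1−cos² = sin²).
ω* = 2/(1 + 0.020267) = 2/1.020267 = 1.96027.
Hence ρ(B_{ω*}) = 1.96027 − 1 = 0.96027.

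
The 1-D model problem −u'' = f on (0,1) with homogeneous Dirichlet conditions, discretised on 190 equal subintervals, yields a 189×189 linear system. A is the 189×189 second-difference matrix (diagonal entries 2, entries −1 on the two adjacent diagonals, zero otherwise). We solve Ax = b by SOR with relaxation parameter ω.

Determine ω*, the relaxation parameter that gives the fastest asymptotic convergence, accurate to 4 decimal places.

ω* = 1.9675

B_J for the 189×189 system has eigenvalues cos(kπ/190); ρ_J = cos(π/190) = 0.9999.
1 − cos²(π/190) = sin²(π/190) ⇒ √(1−ρ_J²) = sin(π/190) = 0.01653.
ω* = 2/(1 + 0.01653) = 2/1.01653 = 1.9675.
Hence ρ(B_{ω*}) = 1.9675 − 1 = 0.9675.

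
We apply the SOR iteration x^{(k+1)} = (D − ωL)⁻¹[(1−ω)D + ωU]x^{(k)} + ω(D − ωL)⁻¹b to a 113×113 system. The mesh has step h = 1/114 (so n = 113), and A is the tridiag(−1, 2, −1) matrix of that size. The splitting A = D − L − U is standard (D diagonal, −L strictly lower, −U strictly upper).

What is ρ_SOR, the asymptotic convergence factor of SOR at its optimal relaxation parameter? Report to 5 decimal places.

ρ_SOR = 0.94637

[ρ_J] n=113: ρ(B_J) = cos(π/(n+1)) = cos(π/114) = 0.99962.
√(1−ρ_J²) = |sin(π/114)| = 0.027554
ω* = 2/(1 + 0.027554) = 2/1.027554 = 1.94637.
Hence ρ(B_{ω*}) = 1.94637 − 1 = 0.94637.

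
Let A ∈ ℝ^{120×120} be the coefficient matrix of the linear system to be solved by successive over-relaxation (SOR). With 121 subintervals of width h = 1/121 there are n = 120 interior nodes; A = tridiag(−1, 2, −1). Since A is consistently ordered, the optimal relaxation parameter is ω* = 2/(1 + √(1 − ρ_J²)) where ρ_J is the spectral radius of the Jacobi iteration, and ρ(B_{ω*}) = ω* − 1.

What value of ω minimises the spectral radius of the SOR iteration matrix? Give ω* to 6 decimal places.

½·tridiag(1,0,1) at n=120: λ_k = cos(kπ/121); max |λ| at k=1 ⇒ ρ_J = cos(π/121) ≈ 0.999663.
√(1−ρ_J²) = |sin(π/121)| = 0.0259607
Young: ω* = 2/(1+√(1−ρ_J²)) = 2/(1+0.0259607) = 2/1.0259607 = 1.949392.
[ρ_SOR] ω* − 1 = 0.949392.

ω* = 1.949392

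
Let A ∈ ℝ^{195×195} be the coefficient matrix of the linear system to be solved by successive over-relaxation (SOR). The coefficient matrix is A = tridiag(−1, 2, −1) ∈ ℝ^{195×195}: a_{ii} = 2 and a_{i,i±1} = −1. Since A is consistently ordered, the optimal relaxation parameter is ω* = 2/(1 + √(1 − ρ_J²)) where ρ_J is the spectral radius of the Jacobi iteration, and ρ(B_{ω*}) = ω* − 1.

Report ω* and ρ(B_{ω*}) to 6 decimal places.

ω* = 1.968450, ρ_SOR = 0.968450

spectrum of D⁻¹(L+U) = {cos(kπ/196) : 1≤k≤195}; ρ_J = cos(π/196) = 0.999872.
√(1 − cos²(π/196)) = sin(π/196) ≈ 0.0160278.
Young: ω* = 2/(1+√(1−ρ_J²)) = 2/(1+0.0160278) = 2/1.0160278 = 1.968450.
Hence ρ(B_{ω*}) = 1.968450 − 1 = 0.968450.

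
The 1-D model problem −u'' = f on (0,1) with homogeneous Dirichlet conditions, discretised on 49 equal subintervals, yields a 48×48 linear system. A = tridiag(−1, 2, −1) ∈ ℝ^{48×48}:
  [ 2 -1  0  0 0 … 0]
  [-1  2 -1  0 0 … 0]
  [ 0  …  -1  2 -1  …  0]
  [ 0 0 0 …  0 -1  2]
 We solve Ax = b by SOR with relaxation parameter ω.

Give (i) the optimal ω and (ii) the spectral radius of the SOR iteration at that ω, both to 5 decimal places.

ω* = 1.87958, ρ_SOR = 0.87958

B_J for the 48×48 system has eigenvalues cos(kπ/49); ρ_J = cos(π/49) = 0.99795.
1 − cos²(π/49) = sin²(π/49) ⇒ √(1−ρ_J²) = sin(π/49) = 0.064070.
ω* = 2/(1 + 0.064070) = 2/1.064070 = 1.87958.
and ρ(B_{ω*}) = 1.87958 − 1 = 0.87958.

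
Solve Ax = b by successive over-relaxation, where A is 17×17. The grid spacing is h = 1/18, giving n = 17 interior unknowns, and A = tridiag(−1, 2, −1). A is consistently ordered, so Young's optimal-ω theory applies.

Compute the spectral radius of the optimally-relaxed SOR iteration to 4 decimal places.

ρ_SOR = 0.7041

½·tridiag(1,0,1) at n=17: λ_k = cos(kπ/18); max |λ| at k=1 ⇒ ρ_J = cos(π/18) ≈ 0.9848.
1 − cos²(π/18) = sin²(π/18) ⇒ √(1−ρ_J²) = sin(π/18) = 0.17365.
ω* = 2 / (1 + 0.17365) = 2 / 1.17365 ≈ 1.7041.
Hence ρ(B_{ω*}) = 1.7041 − 1 = 0.7041.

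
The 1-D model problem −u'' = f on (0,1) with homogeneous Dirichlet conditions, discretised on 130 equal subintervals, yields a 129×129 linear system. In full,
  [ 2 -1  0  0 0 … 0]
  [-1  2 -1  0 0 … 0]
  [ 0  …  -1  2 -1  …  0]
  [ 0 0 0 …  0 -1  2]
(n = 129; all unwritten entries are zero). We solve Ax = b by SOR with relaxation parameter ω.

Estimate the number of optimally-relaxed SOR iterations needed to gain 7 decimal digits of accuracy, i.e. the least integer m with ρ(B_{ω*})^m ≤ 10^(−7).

m = 334

[ρ_J] n=129: ρ(B_J) = cos(π/(n+1)) = cos(π/130) = 0.9997080.
√(1−ρ_J²) = |sin(π/130)| = 0.0241637
Young: ω* = 2/(1+√(1−ρ_J²)) = 2/(1+0.0241637) = 2/1.0241637 = 1.9528128.
Hence ρ(B_{ω*}) = 1.9528128 − 1 = 0.9528128.
For 7 digits: m = 7·ln10 / (−ln 0.9528128) = 16.1181/0.0483368 = 333.454; round up → m = 334.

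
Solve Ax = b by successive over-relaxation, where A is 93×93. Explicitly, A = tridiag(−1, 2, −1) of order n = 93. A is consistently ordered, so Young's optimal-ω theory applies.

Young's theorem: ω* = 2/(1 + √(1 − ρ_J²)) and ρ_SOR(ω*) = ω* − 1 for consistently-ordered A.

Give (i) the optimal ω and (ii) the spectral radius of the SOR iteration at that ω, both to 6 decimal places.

spectrum of D⁻¹(L+U) = {cos(kπ/94) : 1≤k≤93}; ρ_J = cos(π/94) = 0.999442.
√(1 − cos²(π/94)) = sin(π/94) ≈ 0.0334150.
ω* = 2/(1 + 0.0334150) = 2/1.0334150 = 1.935331.
At ω = 1.935331 every |λ(B_ω)| = ω−1, so ρ_SOR = 0.935331.

ω* = 1.935331, ρ_SOR = 0.935331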